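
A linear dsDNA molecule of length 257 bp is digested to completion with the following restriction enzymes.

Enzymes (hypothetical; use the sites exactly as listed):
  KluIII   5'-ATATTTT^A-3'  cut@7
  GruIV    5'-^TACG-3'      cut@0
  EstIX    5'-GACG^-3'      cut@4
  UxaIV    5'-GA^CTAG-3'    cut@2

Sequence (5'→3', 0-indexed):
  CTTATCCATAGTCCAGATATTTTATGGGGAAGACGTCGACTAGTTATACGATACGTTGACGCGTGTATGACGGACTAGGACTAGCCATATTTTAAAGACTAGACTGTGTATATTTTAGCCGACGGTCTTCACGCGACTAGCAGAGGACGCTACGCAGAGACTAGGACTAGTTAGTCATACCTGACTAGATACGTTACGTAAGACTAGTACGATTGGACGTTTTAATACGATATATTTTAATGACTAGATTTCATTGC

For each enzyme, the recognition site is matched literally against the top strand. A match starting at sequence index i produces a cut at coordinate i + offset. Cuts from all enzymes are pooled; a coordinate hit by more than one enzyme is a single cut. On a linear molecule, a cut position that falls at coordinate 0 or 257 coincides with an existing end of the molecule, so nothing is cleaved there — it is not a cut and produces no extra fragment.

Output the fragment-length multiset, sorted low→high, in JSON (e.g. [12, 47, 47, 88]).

[1,2,4,4,5,5,5,5,5,6,6,6,7,8,9,10,10,11,12,12,12,13,13,13,14,18,18,23]

Scan for sites:
  KluIII (ATATTTTA, off=7): starts [16, 86, 109, 231] → cuts [23, 93, 116, 238]
  GruIV (TACG, off=0): starts [46, 51, 150, 189, 194, 207, 225] → cuts [46, 51, 150, 189, 194, 207, 225]
  EstIX (GACG, off=4): starts [31, 57, 68, 120, 145, 215] → cuts [35, 61, 72, 124, 149, 219]
  UxaIV (GACTAG, off=2): starts [37, 72, 78, 96, 134, 158, 164, 182, 201, 241] → cuts [39, 74, 80, 98, 136, 160, 166, 184, 203, 243]

Pooled cuts: [23, 35, 39, 46, 51, 61, 72, 74, 80, 93, 98, 116, 124, 136, 149, 150, 160, 166, 184, 189, 194, 203, 207, 219, 225, 238, 243]

Fragment lengths:
  [0,23): 23 bp
  [23,35): 12 bp
  [35,39): 4 bp
  [39,46): 7 bp
  [46,51): 5 bp
  [51,61): 10 bp
  [61,72): 11 bp
  [72,74): 2 bp
  [74,80): 6 bp
  [80,93): 13 bp
  [93,98): 5 bp
  [98,116): 18 bp
  [116,124): 8 bp
  [124,136): 12 bp
  [136,149): 13 bp
  [149,150): 1 bp
  [150,160): 10 bp
  [160,166): 6 bp
  [166,184): 18 bp
  [184,189): 5 bp
  [189,194): 5 bp
  [194,203): 9 bp
  [203,207): 4 bp
  [207,219): 12 bp
  [219,225): 6 bp
  [225,238): 13 bp
  [238,243): 5 bp
  [243,257): 14 bp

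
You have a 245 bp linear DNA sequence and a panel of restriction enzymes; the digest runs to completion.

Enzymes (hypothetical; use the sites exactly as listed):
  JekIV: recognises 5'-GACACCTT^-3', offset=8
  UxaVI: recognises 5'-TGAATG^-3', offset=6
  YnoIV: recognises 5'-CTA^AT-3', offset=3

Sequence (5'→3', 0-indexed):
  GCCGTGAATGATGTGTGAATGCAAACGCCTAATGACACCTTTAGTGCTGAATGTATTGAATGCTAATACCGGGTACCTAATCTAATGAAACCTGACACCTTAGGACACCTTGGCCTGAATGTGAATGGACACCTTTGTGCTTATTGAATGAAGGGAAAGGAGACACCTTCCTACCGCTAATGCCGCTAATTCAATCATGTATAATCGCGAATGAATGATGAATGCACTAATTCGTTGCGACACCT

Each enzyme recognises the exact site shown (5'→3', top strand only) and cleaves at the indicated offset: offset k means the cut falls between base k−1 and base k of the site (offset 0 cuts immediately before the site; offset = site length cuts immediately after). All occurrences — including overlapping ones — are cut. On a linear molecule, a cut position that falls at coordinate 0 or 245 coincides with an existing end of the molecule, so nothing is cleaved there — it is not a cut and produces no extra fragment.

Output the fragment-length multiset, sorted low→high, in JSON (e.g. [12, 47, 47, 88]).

[3,5,5,6,7,8,9,9,10,10,10,10,10,10,11,12,14,15,16,17,19,29]

Per-enzyme occurrences:
  JekIV (GACACCTT, off=8): starts [33, 93, 103, 127, 161] → cuts [41, 101, 111, 135, 169]
  UxaVI (TGAATG, off=6): starts [4, 15, 47, 56, 115, 121, 144, 211, 218] → cuts [10, 21, 53, 62, 121, 127, 150, 217, 224]
  YnoIV (CTAAT, off=3): starts [28, 62, 76, 81, 176, 185, 226] → cuts [31, 65, 79, 84, 179, 188, 229]

All cut coordinates (distinct, sorted): [10, 21, 31, 41, 53, 62, 65, 79, 84, 101, 111, 121, 127, 135, 150, 169, 179, 188, 217, 224, 229]

Fragment lengths:
  [0,10): 10 bp
  [10,21): 11 bp
  [21,31): 10 bp
  [31,41): 10 bp
  [41,53): 12 bp
  [53,62): 9 bp
  [62,65): 3 bp
  [65,79): 14 bp
  [79,84): 5 bp
  [84,101): 17 bp
  [101,111): 10 bp
  [111,121): 10 bp
  [121,127): 6 bp
  [127,135): 8 bp
  [135,150): 15 bp
  [150,169): 19 bp
  [169,179): 10 bp
  [179,188): 9 bp
  [188,217): 29 bp
  [217,224): 7 bp
  [224,229): 5 bp
  [229,245): 16 bp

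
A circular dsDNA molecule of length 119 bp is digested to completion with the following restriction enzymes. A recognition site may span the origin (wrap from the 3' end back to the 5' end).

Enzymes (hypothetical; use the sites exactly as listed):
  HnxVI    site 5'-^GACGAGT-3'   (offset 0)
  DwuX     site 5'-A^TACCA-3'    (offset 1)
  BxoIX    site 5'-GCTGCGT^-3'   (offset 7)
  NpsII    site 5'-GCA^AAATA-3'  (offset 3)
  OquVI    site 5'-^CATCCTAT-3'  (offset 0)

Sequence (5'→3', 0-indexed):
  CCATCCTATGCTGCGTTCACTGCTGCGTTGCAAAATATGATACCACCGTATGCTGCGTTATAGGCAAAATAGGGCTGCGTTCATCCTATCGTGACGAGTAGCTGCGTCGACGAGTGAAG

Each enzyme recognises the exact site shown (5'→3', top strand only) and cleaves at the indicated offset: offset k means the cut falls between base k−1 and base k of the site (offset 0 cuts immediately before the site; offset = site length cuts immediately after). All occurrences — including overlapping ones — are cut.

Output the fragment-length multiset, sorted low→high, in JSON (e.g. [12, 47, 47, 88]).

[1,1,4,8,8,11,12,12,14,15,15,18]

Scan for sites:
  HnxVI (GACGAGT, off=0): starts [92, 108] → cuts [92, 108]
  DwuX (ATACCA, off=1): starts [39] → cuts [40]
  BxoIX (GCTGCGT, off=7): starts [9, 21, 51, 73, 100] → cuts [16, 28, 58, 80, 107]
  NpsII (GCAAAATA, off=3): starts [29, 63] → cuts [32, 66]
  OquVI (CATCCTAT, off=0): starts [1, 81] → cuts [1, 81]

Pooled cuts: [1, 16, 28, 32, 40, 58, 66, 80, 81, 92, 107, 108]

Fragment lengths:
  1→16: 15 bp
  16→28: 12 bp
  28→32: 4 bp
  32→40: 8 bp
  40→58: 18 bp
  58→66: 8 bp
  66→80: 14 bp
  80→81: 1 bp
  81→92: 11 bp
  92→107: 15 bp
  107→108: 1 bp
  108→1 (wrap): 119-108+1 = 12 bp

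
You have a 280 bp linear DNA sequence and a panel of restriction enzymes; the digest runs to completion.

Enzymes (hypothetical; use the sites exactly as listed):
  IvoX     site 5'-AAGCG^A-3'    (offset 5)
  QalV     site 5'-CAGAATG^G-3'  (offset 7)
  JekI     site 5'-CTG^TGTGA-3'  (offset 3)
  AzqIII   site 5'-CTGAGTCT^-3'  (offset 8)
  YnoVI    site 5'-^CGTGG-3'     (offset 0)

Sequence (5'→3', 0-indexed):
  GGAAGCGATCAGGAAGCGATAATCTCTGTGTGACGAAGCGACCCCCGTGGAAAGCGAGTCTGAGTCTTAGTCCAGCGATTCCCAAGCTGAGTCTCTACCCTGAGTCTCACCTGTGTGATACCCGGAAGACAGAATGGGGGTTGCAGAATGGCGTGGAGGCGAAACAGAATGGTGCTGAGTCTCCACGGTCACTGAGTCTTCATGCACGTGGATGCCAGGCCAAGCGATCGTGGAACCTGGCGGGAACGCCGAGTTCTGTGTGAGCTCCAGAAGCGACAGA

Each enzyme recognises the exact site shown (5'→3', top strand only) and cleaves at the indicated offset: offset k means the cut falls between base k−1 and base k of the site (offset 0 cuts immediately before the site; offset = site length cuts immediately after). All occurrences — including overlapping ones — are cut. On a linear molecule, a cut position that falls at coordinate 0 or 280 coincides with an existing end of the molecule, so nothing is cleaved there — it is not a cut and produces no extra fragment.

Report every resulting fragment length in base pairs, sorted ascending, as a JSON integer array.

[1,2,5,5,6,7,7,10,11,11,11,11,12,13,14,17,17,20,20,23,27,30]

Scan for sites:
  IvoX (AAGCGA, off=5): starts [2, 13, 35, 51, 221, 270] → cuts [7, 18, 40, 56, 226, 275]
  QalV (CAGAATGG, off=7): starts [129, 143, 164] → cuts [136, 150, 171]
  JekI (CTGTGTGA, off=3): starts [25, 110, 255] → cuts [28, 113, 258]
  AzqIII (CTGAGTCT, off=8): starts [59, 86, 99, 174, 191] → cuts [67, 94, 107, 182, 199]
  YnoVI (CGTGG, off=0): starts [45, 151, 206, 228] → cuts [45, 151, 206, 228]

All cut coordinates (distinct, sorted): [7, 18, 28, 40, 45, 56, 67, 94, 107, 113, 136, 150, 151, 171, 182, 199, 206, 226, 228, 258, 275]

Fragments:
  [0,7): 7 bp
  [7,18): 11 bp
  [18,28): 10 bp
  [28,40): 12 bp
  [40,45): 5 bp
  [45,56): 11 bp
  [56,67): 11 bp
  [67,94): 27 bp
  [94,107): 13 bp
  [107,113): 6 bp
  [113,136): 23 bp
  [136,150): 14 bp
  [150,151): 1 bp
  [151,171): 20 bp
  [171,182): 11 bp
  [182,199): 17 bp
  [199,206): 7 bp
  [206,226): 20 bp
  [226,228): 2 bp
  [228,258): 30 bp
  [258,275): 17 bp
  [275,280): 5 bp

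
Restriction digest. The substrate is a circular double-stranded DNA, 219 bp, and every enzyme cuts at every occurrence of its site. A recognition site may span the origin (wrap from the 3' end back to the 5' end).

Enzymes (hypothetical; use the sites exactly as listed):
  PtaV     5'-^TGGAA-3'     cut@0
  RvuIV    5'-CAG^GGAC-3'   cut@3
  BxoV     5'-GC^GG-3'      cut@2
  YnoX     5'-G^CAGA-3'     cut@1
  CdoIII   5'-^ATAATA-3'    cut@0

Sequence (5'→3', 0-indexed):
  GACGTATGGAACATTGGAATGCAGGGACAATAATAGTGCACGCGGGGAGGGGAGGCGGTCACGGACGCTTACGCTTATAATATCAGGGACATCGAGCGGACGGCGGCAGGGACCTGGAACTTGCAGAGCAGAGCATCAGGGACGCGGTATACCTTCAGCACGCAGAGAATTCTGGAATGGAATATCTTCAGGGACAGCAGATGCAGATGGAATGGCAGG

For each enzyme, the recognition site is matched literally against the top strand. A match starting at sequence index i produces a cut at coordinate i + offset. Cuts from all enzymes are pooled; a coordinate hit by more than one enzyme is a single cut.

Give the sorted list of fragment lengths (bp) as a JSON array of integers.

[4,5,5,5,5,5,6,6,6,7,7,8,9,10,10,10,11,11,11,13,14,14,17,20]

Scan for sites:
  PtaV (TGGAA, off=0): starts [6, 14, 114, 172, 177, 207] → cuts [6, 14, 114, 172, 177, 207]
  RvuIV (CAGGGAC, off=3): starts [21, 83, 106, 136, 188, 215] → cuts [24, 86, 109, 139, 191, 218]
  BxoV (GCGG, off=2): starts [41, 54, 95, 102, 143] → cuts [43, 56, 97, 104, 145]
  YnoX (GCAGA, off=1): starts [122, 127, 161, 196, 202] → cuts [123, 128, 162, 197, 203]
  CdoIII (ATAATA, off=0): starts [29, 76] → cuts [29, 76]

Pooled cuts: [6, 14, 24, 29, 43, 56, 76, 86, 97, 104, 109, 114, 123, 128, 139, 145, 162, 172, 177, 191, 197, 203, 207, 218]

Fragments:
  6→14: 8 bp
  14→24: 10 bp
  24→29: 5 bp
  29→43: 14 bp
  43→56: 13 bp
  56→76: 20 bp
  76→86: 10 bp
  86→97: 11 bp
  97→104: 7 bp
  104→109: 5 bp
  109→114: 5 bp
  114→123: 9 bp
  123→128: 5 bp
  128→139: 11 bp
  139→145: 6 bp
  145→162: 17 bp
  162→172: 10 bp
  172→177: 5 bp
  177→191: 14 bp
  191→197: 6 bp
  197→203: 6 bp
  203→207: 4 bp
  207→218: 11 bp
  218→6 (wrap): 219-218+6 = 7 bp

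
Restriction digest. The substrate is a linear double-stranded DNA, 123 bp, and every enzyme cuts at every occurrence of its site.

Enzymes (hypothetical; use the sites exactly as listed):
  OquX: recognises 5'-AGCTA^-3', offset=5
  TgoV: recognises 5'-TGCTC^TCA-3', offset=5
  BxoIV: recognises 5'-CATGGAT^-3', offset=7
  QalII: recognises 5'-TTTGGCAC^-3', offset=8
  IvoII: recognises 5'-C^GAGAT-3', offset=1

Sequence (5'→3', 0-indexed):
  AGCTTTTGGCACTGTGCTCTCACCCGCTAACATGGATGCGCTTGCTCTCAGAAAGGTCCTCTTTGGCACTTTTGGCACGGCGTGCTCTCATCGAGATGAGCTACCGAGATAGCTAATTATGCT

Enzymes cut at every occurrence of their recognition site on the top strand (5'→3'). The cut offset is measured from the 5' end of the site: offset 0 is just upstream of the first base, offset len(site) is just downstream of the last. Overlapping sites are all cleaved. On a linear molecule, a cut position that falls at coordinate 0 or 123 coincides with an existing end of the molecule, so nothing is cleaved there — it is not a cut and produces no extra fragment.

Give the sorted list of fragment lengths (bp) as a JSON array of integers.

Scan for sites:
  OquX AGCTA/5: at [98, 110] ⇒ [103, 115]
  TgoV TGCTCTCA/5: at [14, 42, 82] ⇒ [19, 47, 87]
  BxoIV CATGGAT/7: at [30] ⇒ [37]
  QalII TTTGGCAC/8: at [4, 61, 70] ⇒ [12, 69, 78]
  IvoII CGAGAT/1: at [91, 104] ⇒ [92, 105]

Pooled cuts: [12, 19, 37, 47, 69, 78, 87, 92, 103, 105, 115]

Fragment lengths:
  [0,12): 12 bp
  [12,19): 7 bp
  [19,37): 18 bp
  [37,47): 10 bp
  [47,69): 22 bp
  [69,78): 9 bp
  [78,87): 9 bp
  [87,92): 5 bp
  [92,103): 11 bp
  [103,105): 2 bp
  [105,115): 10 bp
  [115,123): 8 bp

[2,5,7,8,9,9,10,10,11,12,18,22]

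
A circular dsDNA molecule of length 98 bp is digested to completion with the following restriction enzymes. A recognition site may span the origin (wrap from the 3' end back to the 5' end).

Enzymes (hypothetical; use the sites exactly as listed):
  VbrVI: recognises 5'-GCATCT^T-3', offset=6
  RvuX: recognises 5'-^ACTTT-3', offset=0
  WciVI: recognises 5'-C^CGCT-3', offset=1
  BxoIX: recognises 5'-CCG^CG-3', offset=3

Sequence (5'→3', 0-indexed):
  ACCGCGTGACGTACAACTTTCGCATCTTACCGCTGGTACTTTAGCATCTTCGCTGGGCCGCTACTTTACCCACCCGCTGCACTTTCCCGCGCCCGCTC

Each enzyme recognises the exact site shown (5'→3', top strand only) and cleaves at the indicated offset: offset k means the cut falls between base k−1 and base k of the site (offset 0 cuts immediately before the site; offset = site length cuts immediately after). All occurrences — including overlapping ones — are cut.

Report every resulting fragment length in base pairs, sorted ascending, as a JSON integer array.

[3,4,4,6,7,9,9,9,11,12,12,12]

Per-enzyme occurrences:
  VbrVI (GCATCTT, off=6): starts [21, 43] → cuts [27, 49]
  RvuX (ACTTT, off=0): starts [15, 37, 62, 80] → cuts [15, 37, 62, 80]
  WciVI (CCGCT, off=1): starts [29, 57, 73, 92] → cuts [30, 58, 74, 93]
  BxoIX (CCGCG, off=3): starts [1, 86] → cuts [4, 89]

Pooled cuts: [4, 15, 27, 30, 37, 49, 58, 62, 74, 80, 89, 93]

Fragments:
  4→15: 11 bp
  15→27: 12 bp
  27→30: 3 bp
  30→37: 7 bp
  37→49: 12 bp
  49→58: 9 bp
  58→62: 4 bp
  62→74: 12 bp
  74→80: 6 bp
  80→89: 9 bp
  89→93: 4 bp
  93→4 (wrap): 98-93+4 = 9 bp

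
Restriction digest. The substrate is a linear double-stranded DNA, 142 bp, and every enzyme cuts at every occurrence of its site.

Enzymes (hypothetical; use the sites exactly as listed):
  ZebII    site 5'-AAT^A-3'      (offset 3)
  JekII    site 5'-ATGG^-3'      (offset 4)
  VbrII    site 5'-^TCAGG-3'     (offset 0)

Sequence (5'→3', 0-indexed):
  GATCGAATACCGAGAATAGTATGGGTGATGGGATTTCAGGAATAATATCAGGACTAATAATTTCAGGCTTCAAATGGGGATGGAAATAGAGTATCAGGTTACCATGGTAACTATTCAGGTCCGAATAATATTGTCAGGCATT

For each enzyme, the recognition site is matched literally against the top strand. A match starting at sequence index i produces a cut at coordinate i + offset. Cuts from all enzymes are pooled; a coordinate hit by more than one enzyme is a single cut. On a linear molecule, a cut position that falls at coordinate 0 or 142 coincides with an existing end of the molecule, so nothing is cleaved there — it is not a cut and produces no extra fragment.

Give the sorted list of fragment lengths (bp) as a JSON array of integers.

[1,3,3,4,4,4,4,6,6,7,7,7,8,8,9,9,11,12,14,15]

Site scan:
  ZebII (AATA, off=3): starts [5, 14, 40, 43, 55, 84, 123, 126] → cuts [8, 17, 43, 46, 58, 87, 126, 129]
  JekII (ATGG, off=4): starts [20, 27, 73, 79, 103] → cuts [24, 31, 77, 83, 107]
  VbrII (TCAGG, off=0): starts [35, 47, 62, 93, 114, 133] → cuts [35, 47, 62, 93, 114, 133]

All cut coordinates (distinct, sorted): [8, 17, 24, 31, 35, 43, 46, 47, 58, 62, 77, 83, 87, 93, 107, 114, 126, 129, 133]

Fragments:
  [0,8): 8 bp
  [8,17): 9 bp
  [17,24): 7 bp
  [24,31): 7 bp
  [31,35): 4 bp
  [35,43): 8 bp
  [43,46): 3 bp
  [46,47): 1 bp
  [47,58): 11 bp
  [58,62): 4 bp
  [62,77): 15 bp
  [77,83): 6 bp
  [83,87): 4 bp
  [87,93): 6 bp
  [93,107): 14 bp
  [107,114): 7 bp
  [114,126): 12 bp
  [126,129): 3 bp
  [129,133): 4 bp
  [133,142): 9 bp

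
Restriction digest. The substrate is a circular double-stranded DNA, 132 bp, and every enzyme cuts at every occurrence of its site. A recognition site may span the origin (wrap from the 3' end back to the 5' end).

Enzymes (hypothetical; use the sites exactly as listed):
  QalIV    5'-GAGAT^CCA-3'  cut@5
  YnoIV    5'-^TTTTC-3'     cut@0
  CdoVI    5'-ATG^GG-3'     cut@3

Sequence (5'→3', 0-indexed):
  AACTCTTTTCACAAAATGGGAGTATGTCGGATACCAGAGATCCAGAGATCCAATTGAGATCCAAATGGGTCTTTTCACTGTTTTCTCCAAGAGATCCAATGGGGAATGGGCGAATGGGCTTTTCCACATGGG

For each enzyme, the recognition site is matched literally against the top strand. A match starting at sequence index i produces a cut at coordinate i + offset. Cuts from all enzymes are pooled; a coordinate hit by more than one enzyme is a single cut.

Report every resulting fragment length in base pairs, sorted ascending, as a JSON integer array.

[3,4,6,7,7,7,8,8,9,11,11,13,15,23]

Scan for sites:
  QalIV (GAGATCCA, off=5): starts [36, 44, 55, 90] → cuts [41, 49, 60, 95]
  YnoIV (TTTTC, off=0): starts [5, 71, 80, 119] → cuts [5, 71, 80, 119]
  CdoVI (ATGGG, off=3): starts [15, 64, 98, 105, 113, 127] → cuts [18, 67, 101, 108, 116, 130]

Pooled cuts: [5, 18, 41, 49, 60, 67, 71, 80, 95, 101, 108, 116, 119, 130]

Fragment lengths:
  5→18: 13 bp
  18→41: 23 bp
  41→49: 8 bp
  49→60: 11 bp
  60→67: 7 bp
  67→71: 4 bp
  71→80: 9 bp
  80→95: 15 bp
  95→101: 6 bp
  101→108: 7 bp
  108→116: 8 bp
  116→119: 3 bp
  119→130: 11 bp
  130→5 (wrap): 132-130+5 = 7 bp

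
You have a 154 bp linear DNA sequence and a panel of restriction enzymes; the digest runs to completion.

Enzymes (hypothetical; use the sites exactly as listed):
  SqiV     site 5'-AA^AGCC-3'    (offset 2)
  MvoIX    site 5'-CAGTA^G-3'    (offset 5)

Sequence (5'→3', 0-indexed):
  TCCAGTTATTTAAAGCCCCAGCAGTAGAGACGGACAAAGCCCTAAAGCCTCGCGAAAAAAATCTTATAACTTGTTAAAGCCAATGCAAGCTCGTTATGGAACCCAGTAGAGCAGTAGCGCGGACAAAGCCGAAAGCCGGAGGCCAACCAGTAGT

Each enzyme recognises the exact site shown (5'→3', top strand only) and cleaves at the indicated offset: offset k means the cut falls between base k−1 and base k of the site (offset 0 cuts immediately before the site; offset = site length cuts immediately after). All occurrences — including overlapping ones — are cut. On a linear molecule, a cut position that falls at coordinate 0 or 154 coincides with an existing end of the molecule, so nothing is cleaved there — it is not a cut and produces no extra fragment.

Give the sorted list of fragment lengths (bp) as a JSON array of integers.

Per-enzyme occurrences:
  SqiV (AAAGCC, off=2): starts [11, 35, 43, 75, 124, 131] → cuts [13, 37, 45, 77, 126, 133]
  MvoIX (CAGTAG, off=5): starts [21, 103, 111, 147] → cuts [26, 108, 116, 152]

All cut coordinates (distinct, sorted): [13, 26, 37, 45, 77, 108, 116, 126, 133, 152]

Fragment lengths:
  [0,13): 13 bp
  [13,26): 13 bp
  [26,37): 11 bp
  [37,45): 8 bp
  [45,77): 32 bp
  [77,108): 31 bp
  [108,116): 8 bp
  [116,126): 10 bp
  [126,133): 7 bp
  [133,152): 19 bp
  [152,154): 2 bp

[2,7,8,8,10,11,13,13,19,31,32]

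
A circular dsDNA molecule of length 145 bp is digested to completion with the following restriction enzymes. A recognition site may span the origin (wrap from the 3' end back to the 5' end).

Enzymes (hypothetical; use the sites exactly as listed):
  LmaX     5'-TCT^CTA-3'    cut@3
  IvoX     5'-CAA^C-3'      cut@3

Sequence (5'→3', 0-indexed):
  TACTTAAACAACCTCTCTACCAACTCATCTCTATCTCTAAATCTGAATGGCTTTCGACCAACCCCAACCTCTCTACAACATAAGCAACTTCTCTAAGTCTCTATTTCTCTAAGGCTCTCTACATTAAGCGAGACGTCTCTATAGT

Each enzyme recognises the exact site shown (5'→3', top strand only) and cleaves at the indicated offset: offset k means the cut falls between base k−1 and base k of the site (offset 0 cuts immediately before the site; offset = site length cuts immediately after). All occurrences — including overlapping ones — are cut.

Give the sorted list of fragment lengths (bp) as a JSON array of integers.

[5,5,5,6,6,6,7,7,8,8,9,10,18,20,25]

Scan for sites:
  LmaX (TCTCTA, off=3): starts [13, 27, 33, 69, 89, 97, 105, 115, 135] → cuts [16, 30, 36, 72, 92, 100, 108, 118, 138]
  IvoX (CAAC, off=3): starts [8, 20, 58, 64, 75, 84] → cuts [11, 23, 61, 67, 78, 87]

All cut coordinates (distinct, sorted): [11, 16, 23, 30, 36, 61, 67, 72, 78, 87, 92, 100, 108, 118, 138]

Fragment lengths:
  11→16: 5 bp
  16→23: 7 bp
  23→30: 7 bp
  30→36: 6 bp
  36→61: 25 bp
  61→67: 6 bp
  67→72: 5 bp
  72→78: 6 bp
  78→87: 9 bp
  87→92: 5 bp
  92→100: 8 bp
  100→108: 8 bp
  108→118: 10 bp
  118→138: 20 bp
  138→11 (wrap): 145-138+11 = 18 bp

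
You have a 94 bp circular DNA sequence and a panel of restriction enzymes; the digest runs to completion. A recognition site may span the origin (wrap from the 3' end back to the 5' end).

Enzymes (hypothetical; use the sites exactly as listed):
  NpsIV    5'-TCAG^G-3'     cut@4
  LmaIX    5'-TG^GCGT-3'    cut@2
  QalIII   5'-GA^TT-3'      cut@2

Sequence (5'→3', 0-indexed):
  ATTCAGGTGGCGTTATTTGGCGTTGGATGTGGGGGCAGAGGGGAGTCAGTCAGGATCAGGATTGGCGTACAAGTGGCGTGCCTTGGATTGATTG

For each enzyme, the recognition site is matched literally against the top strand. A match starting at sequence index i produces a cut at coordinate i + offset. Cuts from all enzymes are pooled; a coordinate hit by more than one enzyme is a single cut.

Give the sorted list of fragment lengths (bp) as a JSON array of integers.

Site scan:
  NpsIV (TCAGG, off=4): starts [2, 49, 55] → cuts [6, 53, 59]
  LmaIX (TGGCGT, off=2): starts [7, 17, 62, 73] → cuts [9, 19, 64, 75]
  QalIII (GATT, off=2): starts [59, 85, 89, 93] → cuts [1, 61, 87, 91]

Pooled cuts: [1, 6, 9, 19, 53, 59, 61, 64, 75, 87, 91]

Fragment lengths:
  1→6: 5 bp
  6→9: 3 bp
  9→19: 10 bp
  19→53: 34 bp
  53→59: 6 bp
  59→61: 2 bp
  61→64: 3 bp
  64→75: 11 bp
  75→87: 12 bp
  87→91: 4 bp
  91→1 (wrap): 94-91+1 = 4 bp

[2,3,3,4,4,5,6,10,11,12,34]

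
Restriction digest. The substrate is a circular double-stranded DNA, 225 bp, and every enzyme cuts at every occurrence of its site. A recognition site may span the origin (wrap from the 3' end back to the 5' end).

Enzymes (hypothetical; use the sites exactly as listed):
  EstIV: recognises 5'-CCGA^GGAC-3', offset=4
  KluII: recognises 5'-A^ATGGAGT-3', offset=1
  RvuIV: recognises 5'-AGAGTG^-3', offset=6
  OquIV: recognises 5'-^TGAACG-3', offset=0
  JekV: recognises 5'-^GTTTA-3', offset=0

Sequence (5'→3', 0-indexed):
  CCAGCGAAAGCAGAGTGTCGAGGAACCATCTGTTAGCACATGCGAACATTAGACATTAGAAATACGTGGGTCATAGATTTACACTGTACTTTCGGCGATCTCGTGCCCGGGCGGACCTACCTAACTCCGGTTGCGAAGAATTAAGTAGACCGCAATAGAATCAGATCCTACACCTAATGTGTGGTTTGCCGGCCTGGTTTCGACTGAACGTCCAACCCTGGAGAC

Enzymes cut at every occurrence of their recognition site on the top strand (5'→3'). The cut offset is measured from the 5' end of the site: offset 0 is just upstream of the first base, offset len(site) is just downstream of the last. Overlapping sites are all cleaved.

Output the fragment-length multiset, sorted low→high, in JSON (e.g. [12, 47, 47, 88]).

Scan for sites:
  EstIV (CCGAGGAC, off=4): no sites
  KluII (AATGGAGT, off=1): no sites
  RvuIV (AGAGTG, off=6): starts [11] → cuts [17]
  OquIV (TGAACG, off=0): starts [204] → cuts [204]
  JekV (GTTTA, off=0): no sites

All cut coordinates (distinct, sorted): [17, 204]

Fragments:
  17→204: 187 bp
  204→17 (wrap): 225-204+17 = 38 bp

[38,187]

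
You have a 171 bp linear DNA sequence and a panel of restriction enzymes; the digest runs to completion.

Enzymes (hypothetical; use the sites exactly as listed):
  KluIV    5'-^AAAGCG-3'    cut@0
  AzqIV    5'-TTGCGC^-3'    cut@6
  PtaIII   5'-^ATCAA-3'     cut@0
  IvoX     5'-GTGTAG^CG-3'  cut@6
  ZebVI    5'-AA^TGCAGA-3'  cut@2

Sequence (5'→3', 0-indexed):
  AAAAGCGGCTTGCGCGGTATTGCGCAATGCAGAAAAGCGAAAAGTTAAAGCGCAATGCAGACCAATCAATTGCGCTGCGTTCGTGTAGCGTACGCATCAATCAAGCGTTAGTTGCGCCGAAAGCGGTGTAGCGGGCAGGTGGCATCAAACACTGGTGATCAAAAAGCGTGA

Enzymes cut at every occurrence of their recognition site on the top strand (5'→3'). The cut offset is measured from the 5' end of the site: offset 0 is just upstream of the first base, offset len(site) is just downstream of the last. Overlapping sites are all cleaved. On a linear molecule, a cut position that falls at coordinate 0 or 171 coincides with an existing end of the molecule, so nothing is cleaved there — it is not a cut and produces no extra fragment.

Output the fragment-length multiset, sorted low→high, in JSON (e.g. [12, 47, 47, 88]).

[1,2,2,4,5,6,7,9,9,9,10,11,12,12,13,13,14,14,18]

Scan for sites:
  KluIV (AAAGCG, off=0): starts [1, 33, 46, 119, 162] → cuts [1, 33, 46, 119, 162]
  AzqIV (TTGCGC, off=6): starts [9, 19, 69, 111] → cuts [15, 25, 75, 117]
  PtaIII (ATCAA, off=0): starts [64, 95, 99, 143, 157] → cuts [64, 95, 99, 143, 157]
  IvoX (GTGTAGCG, off=6): starts [82, 125] → cuts [88, 131]
  ZebVI (AATGCAGA, off=2): starts [25, 53] → cuts [27, 55]

Pooled cuts: [1, 15, 25, 27, 33, 46, 55, 64, 75, 88, 95, 99, 117, 119, 131, 143, 157, 162]

Fragments:
  [0,1): 1 bp
  [1,15): 14 bp
  [15,25): 10 bp
  [25,27): 2 bp
  [27,33): 6 bp
  [33,46): 13 bp
  [46,55): 9 bp
  [55,64): 9 bp
  [64,75): 11 bp
  [75,88): 13 bp
  [88,95): 7 bp
  [95,99): 4 bp
  [99,117): 18 bp
  [117,119): 2 bp
  [119,131): 12 bp
  [131,143): 12 bp
  [143,157): 14 bp
  [157,162): 5 bp
  [162,171): 9 bp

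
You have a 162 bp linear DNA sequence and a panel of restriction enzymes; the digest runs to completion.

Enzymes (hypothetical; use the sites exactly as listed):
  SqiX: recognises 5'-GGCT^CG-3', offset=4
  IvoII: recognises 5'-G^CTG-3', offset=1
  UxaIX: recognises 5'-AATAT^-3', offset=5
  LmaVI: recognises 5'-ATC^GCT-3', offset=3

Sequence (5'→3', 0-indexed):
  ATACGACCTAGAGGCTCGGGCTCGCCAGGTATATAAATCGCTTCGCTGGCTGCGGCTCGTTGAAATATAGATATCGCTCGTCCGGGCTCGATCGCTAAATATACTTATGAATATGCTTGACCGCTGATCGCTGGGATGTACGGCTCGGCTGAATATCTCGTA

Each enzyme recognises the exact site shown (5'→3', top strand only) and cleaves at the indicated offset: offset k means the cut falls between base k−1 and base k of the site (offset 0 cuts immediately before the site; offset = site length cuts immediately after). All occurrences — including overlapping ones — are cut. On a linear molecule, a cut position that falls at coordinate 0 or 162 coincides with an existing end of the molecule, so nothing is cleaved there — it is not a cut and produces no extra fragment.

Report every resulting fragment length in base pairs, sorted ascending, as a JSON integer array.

Scan for sites:
  SqiX (GGCTCG, off=4): starts [12, 18, 53, 84, 141] → cuts [16, 22, 57, 88, 145]
  IvoII (GCTG, off=1): starts [44, 48, 122, 129, 147] → cuts [45, 49, 123, 130, 148]
  UxaIX (AATAT, off=5): starts [63, 97, 109, 151] → cuts [68, 102, 114, 156]
  LmaVI (ATCGCT, off=3): starts [36, 72, 90, 126] → cuts [39, 75, 93, 129]

All cut coordinates (distinct, sorted): [16, 22, 39, 45, 49, 57, 68, 75, 88, 93, 102, 114, 123, 129, 130, 145, 148, 156]

Fragments:
  [0,16): 16 bp
  [16,22): 6 bp
  [22,39): 17 bp
  [39,45): 6 bp
  [45,49): 4 bp
  [49,57): 8 bp
  [57,68): 11 bp
  [68,75): 7 bp
  [75,88): 13 bp
  [88,93): 5 bp
  [93,102): 9 bp
  [102,114): 12 bp
  [114,123): 9 bp
  [123,129): 6 bp
  [129,130): 1 bp
  [130,145): 15 bp
  [145,148): 3 bp
  [148,156): 8 bp
  [156,162): 6 bp

[1,3,4,5,6,6,6,6,7,8,8,9,9,11,12,13,15,16,17]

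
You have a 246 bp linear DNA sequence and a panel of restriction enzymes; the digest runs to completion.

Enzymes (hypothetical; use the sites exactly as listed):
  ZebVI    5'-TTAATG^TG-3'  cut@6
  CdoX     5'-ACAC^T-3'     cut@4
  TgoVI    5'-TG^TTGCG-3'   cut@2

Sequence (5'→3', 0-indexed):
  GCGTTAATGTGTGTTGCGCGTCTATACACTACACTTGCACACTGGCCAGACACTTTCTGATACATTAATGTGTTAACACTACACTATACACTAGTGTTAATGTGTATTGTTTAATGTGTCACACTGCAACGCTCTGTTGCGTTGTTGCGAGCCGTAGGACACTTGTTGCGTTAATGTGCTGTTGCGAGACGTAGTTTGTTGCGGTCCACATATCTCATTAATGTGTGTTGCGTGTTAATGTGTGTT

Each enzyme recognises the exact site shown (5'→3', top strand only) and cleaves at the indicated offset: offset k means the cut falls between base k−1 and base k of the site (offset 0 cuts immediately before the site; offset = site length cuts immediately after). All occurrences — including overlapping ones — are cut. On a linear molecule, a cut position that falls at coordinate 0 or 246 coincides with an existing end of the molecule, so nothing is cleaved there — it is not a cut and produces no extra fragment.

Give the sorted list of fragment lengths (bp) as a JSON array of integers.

Per-enzyme occurrences:
  ZebVI (TTAATGTG, off=6): starts [3, 64, 96, 110, 170, 217, 234] → cuts [9, 70, 102, 116, 176, 223, 240]
  CdoX (ACACT, off=4): starts [25, 30, 38, 49, 75, 80, 87, 120, 158] → cuts [29, 34, 42, 53, 79, 84, 91, 124, 162]
  TgoVI (TGTTGCG, off=2): starts [11, 134, 142, 163, 179, 196, 225] → cuts [13, 136, 144, 165, 181, 198, 227]

Pooled cuts: [9, 13, 29, 34, 42, 53, 70, 79, 84, 91, 102, 116, 124, 136, 144, 162, 165, 176, 181, 198, 223, 227, 240]

Fragments:
  [0,9): 9 bp
  [9,13): 4 bp
  [13,29): 16 bp
  [29,34): 5 bp
  [34,42): 8 bp
  [42,53): 11 bp
  [53,70): 17 bp
  [70,79): 9 bp
  [79,84): 5 bp
  [84,91): 7 bp
  [91,102): 11 bp
  [102,116): 14 bp
  [116,124): 8 bp
  [124,136): 12 bp
  [136,144): 8 bp
  [144,162): 18 bp
  [162,165): 3 bp
  [165,176): 11 bp
  [176,181): 5 bp
  [181,198): 17 bp
  [198,223): 25 bp
  [223,227): 4 bp
  [227,240): 13 bp
  [240,246): 6 bp

[3,4,4,5,5,5,6,7,8,8,8,9,9,11,11,11,12,13,14,16,17,17,18,25]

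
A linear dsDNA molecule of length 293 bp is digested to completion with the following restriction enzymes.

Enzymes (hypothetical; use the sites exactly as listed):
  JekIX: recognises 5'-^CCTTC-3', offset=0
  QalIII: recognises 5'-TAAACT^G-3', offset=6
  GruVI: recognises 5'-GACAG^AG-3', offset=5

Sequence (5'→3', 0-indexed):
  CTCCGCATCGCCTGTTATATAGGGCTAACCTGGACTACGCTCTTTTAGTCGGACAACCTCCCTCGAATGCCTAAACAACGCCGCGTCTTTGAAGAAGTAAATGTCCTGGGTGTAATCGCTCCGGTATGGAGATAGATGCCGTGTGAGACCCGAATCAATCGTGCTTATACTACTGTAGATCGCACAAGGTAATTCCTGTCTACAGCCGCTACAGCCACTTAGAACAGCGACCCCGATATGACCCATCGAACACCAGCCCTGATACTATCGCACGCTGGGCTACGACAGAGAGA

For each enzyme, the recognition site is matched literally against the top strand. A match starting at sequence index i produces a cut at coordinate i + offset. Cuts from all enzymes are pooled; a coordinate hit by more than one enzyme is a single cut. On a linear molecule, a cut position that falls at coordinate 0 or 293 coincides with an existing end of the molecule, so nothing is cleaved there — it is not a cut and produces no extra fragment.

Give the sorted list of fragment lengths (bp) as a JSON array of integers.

Scan for sites:
  JekIX (CCTTC, off=0): no sites
  QalIII (TAAACTG, off=6): no sites
  GruVI (GACAGAG, off=5): starts [283] → cuts [288]

All cut coordinates (distinct, sorted): [288]

Fragment lengths:
  [0,288): 288 bp
  [288,293): 5 bp

[5,288]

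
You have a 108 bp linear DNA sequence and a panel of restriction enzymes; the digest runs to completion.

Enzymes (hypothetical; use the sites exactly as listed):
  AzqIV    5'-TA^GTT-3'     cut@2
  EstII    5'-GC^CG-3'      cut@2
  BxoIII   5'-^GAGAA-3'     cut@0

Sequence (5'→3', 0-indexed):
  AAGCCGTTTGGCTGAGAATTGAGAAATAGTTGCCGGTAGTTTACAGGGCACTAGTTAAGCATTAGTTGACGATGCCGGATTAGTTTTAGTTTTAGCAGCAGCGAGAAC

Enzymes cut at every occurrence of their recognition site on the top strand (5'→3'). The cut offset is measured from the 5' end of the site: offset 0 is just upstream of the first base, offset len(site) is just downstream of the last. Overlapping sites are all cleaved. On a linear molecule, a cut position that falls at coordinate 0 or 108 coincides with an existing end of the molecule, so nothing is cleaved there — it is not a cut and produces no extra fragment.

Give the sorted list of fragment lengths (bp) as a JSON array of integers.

Per-enzyme occurrences:
  AzqIV (TAGTT, off=2): starts [26, 36, 51, 62, 80, 86] → cuts [28, 38, 53, 64, 82, 88]
  EstII (GCCG, off=2): starts [2, 31, 73] → cuts [4, 33, 75]
  BxoIII (GAGAA, off=0): starts [13, 20, 102] → cuts [13, 20, 102]

Pooled cuts: [4, 13, 20, 28, 33, 38, 53, 64, 75, 82, 88, 102]

Fragment lengths:
  [0,4): 4 bp
  [4,13): 9 bp
  [13,20): 7 bp
  [20,28): 8 bp
  [28,33): 5 bp
  [33,38): 5 bp
  [38,53): 15 bp
  [53,64): 11 bp
  [64,75): 11 bp
  [75,82): 7 bp
  [82,88): 6 bp
  [88,102): 14 bp
  [102,108): 6 bp

[4,5,5,6,6,7,7,8,9,11,11,14,15]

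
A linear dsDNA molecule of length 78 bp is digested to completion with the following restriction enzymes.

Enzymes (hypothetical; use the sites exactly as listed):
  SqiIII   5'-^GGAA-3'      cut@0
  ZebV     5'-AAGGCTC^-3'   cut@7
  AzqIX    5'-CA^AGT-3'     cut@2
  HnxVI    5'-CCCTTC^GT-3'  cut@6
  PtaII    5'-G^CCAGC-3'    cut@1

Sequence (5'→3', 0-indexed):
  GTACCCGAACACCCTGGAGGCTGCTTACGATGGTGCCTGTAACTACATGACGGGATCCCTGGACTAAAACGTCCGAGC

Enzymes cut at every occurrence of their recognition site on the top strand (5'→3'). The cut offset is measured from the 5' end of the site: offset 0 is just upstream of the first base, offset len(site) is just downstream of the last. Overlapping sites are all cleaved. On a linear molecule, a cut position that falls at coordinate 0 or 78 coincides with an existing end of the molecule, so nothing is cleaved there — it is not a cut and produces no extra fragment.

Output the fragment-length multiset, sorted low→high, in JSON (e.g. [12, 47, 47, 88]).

Scan for sites:
  SqiIII (GGAA, off=0): no sites
  ZebV (AAGGCTC, off=7): no sites
  AzqIX (CAAGT, off=2): no sites
  HnxVI (CCCTTCGT, off=6): no sites
  PtaII (GCCAGC, off=1): no sites

All cut coordinates (distinct, sorted): ∅

Fragments:
  no cuts → one linear fragment of 78 bp

[78]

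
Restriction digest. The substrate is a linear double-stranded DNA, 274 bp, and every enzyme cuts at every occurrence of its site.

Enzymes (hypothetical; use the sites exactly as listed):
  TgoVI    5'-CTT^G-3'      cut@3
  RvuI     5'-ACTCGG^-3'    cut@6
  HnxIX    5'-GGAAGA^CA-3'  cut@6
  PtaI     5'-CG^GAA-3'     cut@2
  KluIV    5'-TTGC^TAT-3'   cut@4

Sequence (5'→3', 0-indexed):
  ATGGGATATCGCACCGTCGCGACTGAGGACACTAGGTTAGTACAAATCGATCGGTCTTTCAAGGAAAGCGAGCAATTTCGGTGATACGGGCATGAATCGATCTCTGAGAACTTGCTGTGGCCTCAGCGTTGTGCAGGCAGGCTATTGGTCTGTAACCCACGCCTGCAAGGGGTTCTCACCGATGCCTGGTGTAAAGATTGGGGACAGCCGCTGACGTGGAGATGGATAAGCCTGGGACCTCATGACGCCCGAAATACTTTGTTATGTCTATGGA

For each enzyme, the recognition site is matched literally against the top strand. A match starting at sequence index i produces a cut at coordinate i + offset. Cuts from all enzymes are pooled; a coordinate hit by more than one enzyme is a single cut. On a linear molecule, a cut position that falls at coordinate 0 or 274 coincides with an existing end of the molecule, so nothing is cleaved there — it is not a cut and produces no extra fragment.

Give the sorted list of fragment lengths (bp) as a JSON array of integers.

Scan for sites:
  TgoVI (CTTG, off=3): starts [110] → cuts [113]
  RvuI (ACTCGG, off=6): no sites
  HnxIX (GGAAGACA, off=6): no sites
  PtaI (CGGAA, off=2): no sites
  KluIV (TTGCTAT, off=4): no sites

Pooled cuts: [113]

Fragment lengths:
  [0,113): 113 bp
  [113,274): 161 bp

[113,161]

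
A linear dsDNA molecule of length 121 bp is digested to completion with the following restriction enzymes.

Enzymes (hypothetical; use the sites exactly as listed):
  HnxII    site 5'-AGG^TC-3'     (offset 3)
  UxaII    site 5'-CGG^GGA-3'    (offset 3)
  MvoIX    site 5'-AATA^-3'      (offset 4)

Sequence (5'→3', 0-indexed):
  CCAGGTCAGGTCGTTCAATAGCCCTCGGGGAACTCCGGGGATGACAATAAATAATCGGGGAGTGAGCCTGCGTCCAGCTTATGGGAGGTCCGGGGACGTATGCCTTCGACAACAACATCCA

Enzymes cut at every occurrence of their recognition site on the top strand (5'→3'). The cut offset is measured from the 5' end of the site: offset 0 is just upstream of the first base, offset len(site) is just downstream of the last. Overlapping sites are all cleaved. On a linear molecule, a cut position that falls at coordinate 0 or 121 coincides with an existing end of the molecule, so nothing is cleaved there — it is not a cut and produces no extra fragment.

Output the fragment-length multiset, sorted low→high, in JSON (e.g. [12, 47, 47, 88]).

[4,5,5,5,5,8,10,10,11,28,30]

Site scan:
  HnxII AGGTC/3: at [2, 7, 85] ⇒ [5, 10, 88]
  UxaII CGGGGA/3: at [25, 35, 55, 90] ⇒ [28, 38, 58, 93]
  MvoIX AATA/4: at [16, 45, 49] ⇒ [20, 49, 53]

Pooled cuts: [5, 10, 20, 28, 38, 49, 53, 58, 88, 93]

Fragment lengths:
  [0,5): 5 bp
  [5,10): 5 bp
  [10,20): 10 bp
  [20,28): 8 bp
  [28,38): 10 bp
  [38,49): 11 bp
  [49,53): 4 bp
  [53,58): 5 bp
  [58,88): 30 bp
  [88,93): 5 bp
  [93,121): 28 bp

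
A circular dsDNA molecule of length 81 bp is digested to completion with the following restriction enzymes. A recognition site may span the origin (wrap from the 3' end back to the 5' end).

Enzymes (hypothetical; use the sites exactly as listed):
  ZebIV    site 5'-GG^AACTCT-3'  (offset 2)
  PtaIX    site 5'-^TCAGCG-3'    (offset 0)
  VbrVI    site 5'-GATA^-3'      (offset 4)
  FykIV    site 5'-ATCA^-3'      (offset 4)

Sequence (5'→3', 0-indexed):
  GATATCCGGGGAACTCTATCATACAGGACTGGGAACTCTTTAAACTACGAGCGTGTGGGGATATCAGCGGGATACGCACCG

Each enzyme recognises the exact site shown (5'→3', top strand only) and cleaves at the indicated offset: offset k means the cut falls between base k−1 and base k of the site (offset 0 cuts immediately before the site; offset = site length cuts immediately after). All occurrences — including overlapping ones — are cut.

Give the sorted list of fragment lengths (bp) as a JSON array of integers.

Site scan:
  ZebIV GGAACTCT/2: at [9, 31] ⇒ [11, 33]
  PtaIX TCAGCG/0: at [63] ⇒ [63]
  VbrVI GATA/4: at [0, 59, 70] ⇒ [4, 63, 74]
  FykIV ATCA/4: at [17, 62] ⇒ [21, 66]

Pooled cuts: [4, 11, 21, 33, 63, 66, 74]

Fragments:
  4→11: 7 bp
  11→21: 10 bp
  21→33: 12 bp
  33→63: 30 bp
  63→66: 3 bp
  66→74: 8 bp
  74→4 (wrap): 81-74+4 = 11 bp

[3,7,8,10,11,12,30]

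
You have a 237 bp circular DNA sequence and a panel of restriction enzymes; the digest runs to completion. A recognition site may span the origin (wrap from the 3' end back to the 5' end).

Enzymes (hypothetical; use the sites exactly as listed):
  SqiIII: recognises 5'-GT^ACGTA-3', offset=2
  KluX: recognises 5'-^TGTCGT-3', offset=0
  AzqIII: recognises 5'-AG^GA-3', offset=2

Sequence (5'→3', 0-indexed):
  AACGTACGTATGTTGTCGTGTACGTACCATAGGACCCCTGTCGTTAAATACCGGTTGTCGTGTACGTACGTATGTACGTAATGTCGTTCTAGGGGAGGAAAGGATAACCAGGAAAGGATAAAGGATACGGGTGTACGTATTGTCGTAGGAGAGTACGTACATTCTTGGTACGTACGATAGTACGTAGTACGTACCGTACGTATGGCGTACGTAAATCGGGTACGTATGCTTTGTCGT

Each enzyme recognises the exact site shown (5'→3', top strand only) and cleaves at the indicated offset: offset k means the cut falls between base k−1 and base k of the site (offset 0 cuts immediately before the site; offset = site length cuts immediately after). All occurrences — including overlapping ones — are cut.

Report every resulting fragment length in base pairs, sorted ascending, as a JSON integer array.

[4,5,5,6,6,6,6,7,7,8,8,8,8,8,9,9,10,11,11,11,11,12,13,15,16,17]

Scan for sites:
  SqiIII (GTACGTA, off=2): starts [3, 19, 61, 65, 73, 132, 152, 167, 179, 186, 195, 206, 219] → cuts [5, 21, 63, 67, 75, 134, 154, 169, 181, 188, 197, 208, 221]
  KluX (TGTCGT, off=0): starts [13, 38, 55, 81, 140, 231] → cuts [13, 38, 55, 81, 140, 231]
  AzqIII (AGGA, off=2): starts [30, 95, 100, 109, 114, 121, 146] → cuts [32, 97, 102, 111, 116, 123, 148]

Pooled cuts: [5, 13, 21, 32, 38, 55, 63, 67, 75, 81, 97, 102, 111, 116, 123, 134, 140, 148, 154, 169, 181, 188, 197, 208, 221, 231]

Fragments:
  5→13: 8 bp
  13→21: 8 bp
  21→32: 11 bp
  32→38: 6 bp
  38→55: 17 bp
  55→63: 8 bp
  63→67: 4 bp
  67→75: 8 bp
  75→81: 6 bp
  81→97: 16 bp
  97→102: 5 bp
  102→111: 9 bp
  111→116: 5 bp
  116→123: 7 bp
  123→134: 11 bp
  134→140: 6 bp
  140→148: 8 bp
  148→154: 6 bp
  154→169: 15 bp
  169→181: 12 bp
  181→188: 7 bp
  188→197: 9 bp
  197→208: 11 bp
  208→221: 13 bp
  221→231: 10 bp
  231→5 (wrap): 237-231+5 = 11 bp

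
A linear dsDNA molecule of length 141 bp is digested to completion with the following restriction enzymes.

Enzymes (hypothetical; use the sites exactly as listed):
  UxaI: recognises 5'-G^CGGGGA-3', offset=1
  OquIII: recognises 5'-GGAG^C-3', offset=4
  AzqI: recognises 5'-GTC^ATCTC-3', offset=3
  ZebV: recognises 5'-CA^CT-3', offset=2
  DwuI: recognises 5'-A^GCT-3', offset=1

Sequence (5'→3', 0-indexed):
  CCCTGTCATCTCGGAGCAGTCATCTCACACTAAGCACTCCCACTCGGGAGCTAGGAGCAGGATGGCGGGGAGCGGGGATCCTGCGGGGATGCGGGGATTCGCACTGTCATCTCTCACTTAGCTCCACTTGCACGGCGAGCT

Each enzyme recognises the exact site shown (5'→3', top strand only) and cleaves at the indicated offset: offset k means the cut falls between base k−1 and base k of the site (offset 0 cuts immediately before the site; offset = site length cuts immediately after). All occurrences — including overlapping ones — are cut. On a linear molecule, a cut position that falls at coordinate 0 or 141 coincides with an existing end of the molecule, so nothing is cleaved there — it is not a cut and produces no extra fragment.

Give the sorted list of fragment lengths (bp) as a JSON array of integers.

Site scan:
  UxaI (GCGGGGA, off=1): starts [64, 71, 82, 90] → cuts [65, 72, 83, 91]
  OquIII (GGAGC, off=4): starts [12, 46, 53, 68] → cuts [16, 50, 57, 72]
  AzqI (GTCATCTC, off=3): starts [4, 18, 105] → cuts [7, 21, 108]
  ZebV (CACT, off=2): starts [27, 34, 40, 101, 114, 124] → cuts [29, 36, 42, 103, 116, 126]
  DwuI (AGCT, off=1): starts [48, 119, 137] → cuts [49, 120, 138]

Pooled cuts: [7, 16, 21, 29, 36, 42, 49, 50, 57, 65, 72, 83, 91, 103, 108, 116, 120, 126, 138]

Fragment lengths:
  [0,7): 7 bp
  [7,16): 9 bp
  [16,21): 5 bp
  [21,29): 8 bp
  [29,36): 7 bp
  [36,42): 6 bp
  [42,49): 7 bp
  [49,50): 1 bp
  [50,57): 7 bp
  [57,65): 8 bp
  [65,72): 7 bp
  [72,83): 11 bp
  [83,91): 8 bp
  [91,103): 12 bp
  [103,108): 5 bp
  [108,116): 8 bp
  [116,120): 4 bp
  [120,126): 6 bp
  [126,138): 12 bp
  [138,141): 3 bp

[1,3,4,5,5,6,6,7,7,7,7,7,8,8,8,8,9,11,12,12]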